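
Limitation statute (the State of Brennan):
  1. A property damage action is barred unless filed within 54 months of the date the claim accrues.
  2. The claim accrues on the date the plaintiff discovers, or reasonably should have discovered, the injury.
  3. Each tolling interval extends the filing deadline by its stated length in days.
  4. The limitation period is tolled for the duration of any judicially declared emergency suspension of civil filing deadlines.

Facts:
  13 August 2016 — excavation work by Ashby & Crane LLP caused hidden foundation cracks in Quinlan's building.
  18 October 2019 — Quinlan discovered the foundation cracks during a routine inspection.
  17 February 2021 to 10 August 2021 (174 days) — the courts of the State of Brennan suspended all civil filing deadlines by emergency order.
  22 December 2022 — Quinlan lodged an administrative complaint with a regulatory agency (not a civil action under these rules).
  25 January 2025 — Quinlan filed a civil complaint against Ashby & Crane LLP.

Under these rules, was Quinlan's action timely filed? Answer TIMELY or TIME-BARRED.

TIME-BARRED

The claim did not accrue until Quinlan discovered the injury on 18 October 2019; the 13 August 2016 act date does not start the clock under the stated rule.
54 months from 18 October 2019 is 18 April 2024.
The emergency suspension of filing deadlines from 17 February 2021 to 10 August 2021 tolled the period for 174 days, extending the deadline to 9 October 2024.
The other events in the timeline have no effect on the limitation period under the stated rules.
Filing on 25 January 2025 missed the 9 October 2024 deadline — the action is time-barred.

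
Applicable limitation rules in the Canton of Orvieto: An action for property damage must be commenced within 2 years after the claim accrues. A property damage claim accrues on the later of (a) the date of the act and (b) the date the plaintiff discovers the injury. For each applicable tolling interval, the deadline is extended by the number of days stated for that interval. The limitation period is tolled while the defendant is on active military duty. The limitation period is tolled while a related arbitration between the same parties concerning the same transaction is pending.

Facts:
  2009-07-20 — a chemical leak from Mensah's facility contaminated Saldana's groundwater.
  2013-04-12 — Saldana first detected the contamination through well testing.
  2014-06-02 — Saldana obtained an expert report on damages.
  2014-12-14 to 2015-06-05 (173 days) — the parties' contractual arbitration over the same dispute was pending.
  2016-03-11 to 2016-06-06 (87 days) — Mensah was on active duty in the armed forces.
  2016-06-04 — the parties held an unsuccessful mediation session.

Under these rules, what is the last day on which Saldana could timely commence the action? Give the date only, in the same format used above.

The claim accrued on 2013-04-12 — the later of the 2009-07-20 act and the 2013-04-12 discovery.
The untolled deadline — 2 years after 2013-04-12 — is 2015-04-12.
Because the pending related arbitration ran from 2014-12-14 to 2015-06-05, the deadline is extended by 173 days to 2015-10-02.
The defendant's active military service starting 2016-03-11 came too late — the period had run on 2015-10-02 — and so does not extend the deadline.
The other events in the timeline have no effect on the limitation period under the stated rules.

2015-10-02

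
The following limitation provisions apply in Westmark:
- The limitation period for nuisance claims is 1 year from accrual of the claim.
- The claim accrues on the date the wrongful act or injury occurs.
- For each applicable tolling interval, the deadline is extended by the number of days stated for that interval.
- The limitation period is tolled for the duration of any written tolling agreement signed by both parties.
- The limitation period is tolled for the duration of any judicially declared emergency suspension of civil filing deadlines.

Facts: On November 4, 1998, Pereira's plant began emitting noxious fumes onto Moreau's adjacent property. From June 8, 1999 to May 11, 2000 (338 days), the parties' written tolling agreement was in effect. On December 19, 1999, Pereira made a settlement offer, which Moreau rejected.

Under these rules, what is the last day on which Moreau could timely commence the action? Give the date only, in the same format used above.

The claim accrued on November 4, 1998, the date of the act.
The untolled deadline — 1 year after November 4, 1998 — is November 4, 1999.
The period was tolled for 338 days by the written tolling agreement (June 8, 1999 to May 11, 2000), pushing the deadline to October 7, 2000.
The other events in the timeline have no effect on the limitation period under the stated rules.

October 7, 2000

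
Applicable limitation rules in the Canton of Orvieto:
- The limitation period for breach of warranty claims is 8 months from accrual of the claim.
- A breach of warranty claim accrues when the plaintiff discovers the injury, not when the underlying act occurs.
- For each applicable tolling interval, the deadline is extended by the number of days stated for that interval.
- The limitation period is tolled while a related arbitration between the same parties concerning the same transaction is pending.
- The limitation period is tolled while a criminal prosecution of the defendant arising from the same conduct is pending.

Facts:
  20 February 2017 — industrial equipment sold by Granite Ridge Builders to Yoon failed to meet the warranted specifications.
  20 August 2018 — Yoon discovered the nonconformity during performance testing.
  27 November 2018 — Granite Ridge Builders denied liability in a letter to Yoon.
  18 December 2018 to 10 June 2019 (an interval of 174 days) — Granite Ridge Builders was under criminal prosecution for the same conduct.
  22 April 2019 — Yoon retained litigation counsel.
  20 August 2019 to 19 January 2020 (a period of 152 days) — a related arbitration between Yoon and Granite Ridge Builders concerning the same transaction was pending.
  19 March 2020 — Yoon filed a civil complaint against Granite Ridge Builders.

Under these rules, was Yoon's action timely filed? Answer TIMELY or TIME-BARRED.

TIME-BARRED

Accrual is tied to discovery, so the period began on 20 August 2018 rather than on 20 February 2017 when the act occurred.
8 months from 20 August 2018 is 20 April 2019.
The pending criminal prosecution from 18 December 2018 to 10 June 2019 tolled the period for 174 days, extending the deadline to 11 October 2019.
The pending related arbitration from 20 August 2019 to 19 January 2020 tolled the period for 152 days, extending the deadline to 11 March 2020.
None of the other events listed affects the running of the period under the stated rules.
The 19 March 2020 filing falls after the 11 March 2020 deadline; the claim is time-barred.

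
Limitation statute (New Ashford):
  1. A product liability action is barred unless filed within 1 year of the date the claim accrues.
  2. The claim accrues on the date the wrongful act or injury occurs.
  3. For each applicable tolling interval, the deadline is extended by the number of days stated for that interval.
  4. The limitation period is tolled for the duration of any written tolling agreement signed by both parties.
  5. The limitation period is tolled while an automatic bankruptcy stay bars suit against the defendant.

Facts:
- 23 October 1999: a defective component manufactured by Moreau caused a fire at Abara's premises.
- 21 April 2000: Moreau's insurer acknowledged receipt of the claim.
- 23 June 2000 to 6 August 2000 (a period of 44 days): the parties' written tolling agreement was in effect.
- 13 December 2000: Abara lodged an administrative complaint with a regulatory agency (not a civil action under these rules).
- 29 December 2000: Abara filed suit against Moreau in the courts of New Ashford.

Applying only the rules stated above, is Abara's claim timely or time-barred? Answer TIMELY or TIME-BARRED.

The claim accrued on 23 October 1999, the date of the act.
The untolled deadline — 1 year after 23 October 1999 — is 23 October 2000.
The period was tolled for 44 days by the written tolling agreement (23 June 2000 to 6 August 2000), pushing the deadline to 6 December 2000.
None of the other events listed affects the running of the period under the stated rules.
Filing on 29 December 2000 missed the 6 December 2000 deadline — the action is time-barred.

TIME-BARRED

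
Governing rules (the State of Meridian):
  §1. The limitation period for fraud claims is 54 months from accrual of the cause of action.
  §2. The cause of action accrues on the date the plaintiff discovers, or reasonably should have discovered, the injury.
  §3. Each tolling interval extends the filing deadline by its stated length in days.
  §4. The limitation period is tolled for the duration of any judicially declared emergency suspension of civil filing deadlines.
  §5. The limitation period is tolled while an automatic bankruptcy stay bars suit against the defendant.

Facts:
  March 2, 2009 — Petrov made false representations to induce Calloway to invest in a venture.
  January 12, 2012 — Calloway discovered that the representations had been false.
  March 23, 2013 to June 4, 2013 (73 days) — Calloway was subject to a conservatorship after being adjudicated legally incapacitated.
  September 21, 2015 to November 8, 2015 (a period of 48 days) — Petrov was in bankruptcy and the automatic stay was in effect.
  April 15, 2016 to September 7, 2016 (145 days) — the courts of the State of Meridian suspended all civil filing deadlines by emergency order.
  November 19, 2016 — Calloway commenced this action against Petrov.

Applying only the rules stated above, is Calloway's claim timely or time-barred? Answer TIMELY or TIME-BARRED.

Accrual is tied to discovery, so the period began on January 12, 2012 rather than on March 2, 2009 when the act occurred.
Adding the 54 months base period to January 12, 2012 gives a deadline of July 12, 2016, before any tolling.
Because the automatic bankruptcy stay ran from September 21, 2015 to November 8, 2015, the deadline is extended by 48 days to August 29, 2016.
Because the emergency suspension of filing deadlines ran from April 15, 2016 to September 7, 2016, the deadline is extended by 145 days to January 21, 2017.
No stated provision tolls the period for the plaintiff's incapacity, so the interval from March 23, 2013 to June 4, 2013 has no effect on the deadline.
The November 19, 2016 filing precedes the January 21, 2017 deadline; the claim is timely.

TIMELY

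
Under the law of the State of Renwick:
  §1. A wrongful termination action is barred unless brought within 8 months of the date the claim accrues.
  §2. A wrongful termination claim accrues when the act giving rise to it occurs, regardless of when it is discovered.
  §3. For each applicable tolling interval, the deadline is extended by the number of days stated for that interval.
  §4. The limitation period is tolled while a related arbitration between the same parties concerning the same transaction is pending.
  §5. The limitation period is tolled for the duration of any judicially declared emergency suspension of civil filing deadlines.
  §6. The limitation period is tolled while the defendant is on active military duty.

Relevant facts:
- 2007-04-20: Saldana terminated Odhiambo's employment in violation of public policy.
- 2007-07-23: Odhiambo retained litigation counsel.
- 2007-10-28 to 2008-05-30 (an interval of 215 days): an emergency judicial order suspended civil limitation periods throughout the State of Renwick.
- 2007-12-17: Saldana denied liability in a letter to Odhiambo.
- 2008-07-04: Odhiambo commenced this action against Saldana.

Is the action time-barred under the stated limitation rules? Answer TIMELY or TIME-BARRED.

TIMELY

The limitation period began to run on 2007-04-20.
The untolled deadline — 8 months after 2007-04-20 — is 2007-12-20.
The period was tolled for 215 days by the emergency suspension of filing deadlines (2007-10-28 to 2008-05-30), pushing the deadline to 2008-07-22.
None of the other events listed affects the running of the period under the stated rules.
Filing on 2008-07-04 beat the 2008-07-22 deadline — the action is timely.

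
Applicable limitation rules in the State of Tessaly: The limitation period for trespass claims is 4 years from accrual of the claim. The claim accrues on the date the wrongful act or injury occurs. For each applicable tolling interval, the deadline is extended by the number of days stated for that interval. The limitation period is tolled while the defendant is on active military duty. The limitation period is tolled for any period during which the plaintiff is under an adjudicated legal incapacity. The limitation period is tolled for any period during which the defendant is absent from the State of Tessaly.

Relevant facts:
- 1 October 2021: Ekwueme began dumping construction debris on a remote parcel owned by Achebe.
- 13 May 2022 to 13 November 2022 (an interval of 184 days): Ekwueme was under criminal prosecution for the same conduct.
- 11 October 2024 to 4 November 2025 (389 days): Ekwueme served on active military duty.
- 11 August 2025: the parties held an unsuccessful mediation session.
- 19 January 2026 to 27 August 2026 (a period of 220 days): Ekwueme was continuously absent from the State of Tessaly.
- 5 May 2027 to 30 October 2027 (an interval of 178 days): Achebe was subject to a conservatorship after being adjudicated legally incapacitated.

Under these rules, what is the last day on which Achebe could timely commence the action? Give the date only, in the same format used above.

27 November 2027

The limitation period began to run on 1 October 2021.
4 years from 1 October 2021 is 1 October 2025.
The period was tolled for 389 days by the defendant's active military service (11 October 2024 to 4 November 2025), pushing the deadline to 25 October 2026.
The period was tolled for 220 days by the defendant's absence from the jurisdiction (19 January 2026 to 27 August 2026), pushing the deadline to 2 June 2027.
Because the plaintiff's legal incapacity ran from 5 May 2027 to 30 October 2027, the deadline is extended by 178 days to 27 November 2027.
No stated provision tolls the period for a criminal prosecution, so the interval from 13 May 2022 to 13 November 2022 has no effect on the deadline.
Nothing else in the chronology tolls or restarts the period.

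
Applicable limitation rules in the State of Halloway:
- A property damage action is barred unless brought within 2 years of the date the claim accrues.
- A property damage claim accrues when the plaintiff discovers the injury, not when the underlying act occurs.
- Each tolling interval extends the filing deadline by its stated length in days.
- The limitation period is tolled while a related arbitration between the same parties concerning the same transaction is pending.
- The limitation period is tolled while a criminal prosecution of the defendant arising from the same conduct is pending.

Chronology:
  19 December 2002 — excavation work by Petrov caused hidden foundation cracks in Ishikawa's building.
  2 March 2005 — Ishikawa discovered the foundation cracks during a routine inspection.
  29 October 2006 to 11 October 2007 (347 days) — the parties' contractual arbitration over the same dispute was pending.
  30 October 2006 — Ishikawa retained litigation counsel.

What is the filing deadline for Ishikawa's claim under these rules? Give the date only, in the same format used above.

12 February 2008

Under the discovery rule, the claim accrued on 2 March 2005, when Ishikawa discovered the injury — not on the 19 December 2002 date of the underlying act.
2 years from 2 March 2005 is 2 March 2007.
Because the pending related arbitration ran from 29 October 2006 to 11 October 2007, the deadline is extended by 347 days to 12 February 2008.
The other events in the timeline have no effect on the limitation period under the stated rules.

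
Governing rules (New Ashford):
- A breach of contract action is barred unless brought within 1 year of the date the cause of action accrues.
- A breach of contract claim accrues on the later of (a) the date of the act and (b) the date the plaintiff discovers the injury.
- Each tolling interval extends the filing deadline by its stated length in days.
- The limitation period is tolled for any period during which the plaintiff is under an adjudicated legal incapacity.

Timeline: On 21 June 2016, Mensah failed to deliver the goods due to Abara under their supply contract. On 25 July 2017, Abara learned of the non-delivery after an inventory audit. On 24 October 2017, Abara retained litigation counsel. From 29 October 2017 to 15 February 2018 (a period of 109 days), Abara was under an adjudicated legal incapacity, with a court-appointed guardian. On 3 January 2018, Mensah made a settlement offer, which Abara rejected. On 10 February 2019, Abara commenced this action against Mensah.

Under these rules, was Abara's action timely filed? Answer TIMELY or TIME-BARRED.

TIME-BARRED

The claim accrued on 25 July 2017 — the later of the 21 June 2016 act and the 25 July 2017 discovery.
1 year from 25 July 2017 is 25 July 2018.
The plaintiff's legal incapacity from 29 October 2017 to 15 February 2018 tolled the period for 109 days, extending the deadline to 11 November 2018.
None of the other events listed affects the running of the period under the stated rules.
The 10 February 2019 filing falls after the 11 November 2018 deadline; the claim is time-barred.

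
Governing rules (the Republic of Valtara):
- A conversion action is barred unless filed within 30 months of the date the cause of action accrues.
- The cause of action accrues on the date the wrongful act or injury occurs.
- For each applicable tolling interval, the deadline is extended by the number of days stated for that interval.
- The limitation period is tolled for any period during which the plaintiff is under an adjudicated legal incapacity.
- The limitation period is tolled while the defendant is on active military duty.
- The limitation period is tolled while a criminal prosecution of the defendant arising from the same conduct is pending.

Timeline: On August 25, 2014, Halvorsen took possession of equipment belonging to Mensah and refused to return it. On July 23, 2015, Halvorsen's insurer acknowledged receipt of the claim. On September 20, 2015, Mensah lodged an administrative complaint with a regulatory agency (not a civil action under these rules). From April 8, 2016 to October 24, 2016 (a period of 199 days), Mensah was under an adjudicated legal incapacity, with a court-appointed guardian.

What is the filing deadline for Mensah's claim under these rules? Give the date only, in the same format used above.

The claim accrued on August 25, 2014, when the wrongful act occurred.
The untolled deadline — 30 months after August 25, 2014 — is February 25, 2017.
The period was tolled for 199 days by the plaintiff's legal incapacity (April 8, 2016 to October 24, 2016), pushing the deadline to September 12, 2017.
Nothing else in the chronology tolls or restarts the period.

September 12, 2017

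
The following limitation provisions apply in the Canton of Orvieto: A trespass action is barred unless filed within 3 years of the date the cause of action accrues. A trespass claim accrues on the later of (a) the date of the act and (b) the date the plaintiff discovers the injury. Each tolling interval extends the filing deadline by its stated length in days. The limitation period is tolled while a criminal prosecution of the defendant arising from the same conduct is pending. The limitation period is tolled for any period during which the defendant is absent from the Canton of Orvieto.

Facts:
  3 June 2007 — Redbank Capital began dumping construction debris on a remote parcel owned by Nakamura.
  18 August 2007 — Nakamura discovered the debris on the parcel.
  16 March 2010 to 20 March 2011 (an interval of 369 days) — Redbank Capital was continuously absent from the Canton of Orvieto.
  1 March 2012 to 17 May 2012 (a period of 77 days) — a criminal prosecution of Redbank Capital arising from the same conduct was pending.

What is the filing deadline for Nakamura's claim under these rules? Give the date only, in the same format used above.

Because discovery on 18 August 2007 post-dates the 3 June 2007 act, accrual under the later-of rule falls on 18 August 2007.
The untolled deadline — 3 years after 18 August 2007 — is 18 August 2010.
The defendant's absence from the jurisdiction from 16 March 2010 to 20 March 2011 tolled the period for 369 days, extending the deadline to 22 August 2011.
By the time the pending criminal prosecution began on 1 March 2012, the limitation period had already expired on 22 August 2011; that interval cannot revive it.

22 August 2011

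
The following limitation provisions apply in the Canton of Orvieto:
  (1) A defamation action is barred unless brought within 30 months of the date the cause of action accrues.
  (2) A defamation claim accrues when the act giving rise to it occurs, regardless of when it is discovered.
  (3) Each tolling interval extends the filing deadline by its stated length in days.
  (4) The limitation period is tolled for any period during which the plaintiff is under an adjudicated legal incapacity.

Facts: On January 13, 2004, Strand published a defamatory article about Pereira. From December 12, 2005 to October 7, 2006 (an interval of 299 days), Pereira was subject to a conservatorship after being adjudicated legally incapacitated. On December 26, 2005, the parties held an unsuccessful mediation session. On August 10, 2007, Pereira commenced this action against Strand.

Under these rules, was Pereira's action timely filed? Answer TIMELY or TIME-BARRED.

TIME-BARRED

The claim accrued on January 13, 2004, when the wrongful act occurred.
Adding the 30 months base period to January 13, 2004 gives a deadline of July 13, 2006, before any tolling.
The period was tolled for 299 days by the plaintiff's legal incapacity (December 12, 2005 to October 7, 2006), pushing the deadline to May 8, 2007.
The other events in the timeline have no effect on the limitation period under the stated rules.
Filing on August 10, 2007 missed the May 8, 2007 deadline — the action is time-barred.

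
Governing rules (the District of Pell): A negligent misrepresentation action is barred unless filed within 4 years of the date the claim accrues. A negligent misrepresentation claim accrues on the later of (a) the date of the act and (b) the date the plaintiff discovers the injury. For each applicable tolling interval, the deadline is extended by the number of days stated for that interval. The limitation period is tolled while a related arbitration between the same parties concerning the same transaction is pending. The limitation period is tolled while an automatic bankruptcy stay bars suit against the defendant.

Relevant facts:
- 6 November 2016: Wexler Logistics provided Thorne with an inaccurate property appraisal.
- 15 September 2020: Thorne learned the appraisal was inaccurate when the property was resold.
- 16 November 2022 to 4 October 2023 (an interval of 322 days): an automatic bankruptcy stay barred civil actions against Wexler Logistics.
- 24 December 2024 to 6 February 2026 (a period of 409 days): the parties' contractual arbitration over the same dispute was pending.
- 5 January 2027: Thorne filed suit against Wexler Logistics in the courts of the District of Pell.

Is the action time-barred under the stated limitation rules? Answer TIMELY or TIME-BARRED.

TIME-BARRED

Taking the later of the act (6 November 2016) and discovery (15 September 2020), the claim accrued on 15 September 2020.
4 years from 15 September 2020 is 15 September 2024.
The automatic bankruptcy stay from 16 November 2022 to 4 October 2023 tolled the period for 322 days, extending the deadline to 3 August 2025.
Because the pending related arbitration ran from 24 December 2024 to 6 February 2026, the deadline is extended by 409 days to 16 September 2026.
Thorne filed on 5 January 2027, after the 16 September 2026 deadline, so the action is time-barred.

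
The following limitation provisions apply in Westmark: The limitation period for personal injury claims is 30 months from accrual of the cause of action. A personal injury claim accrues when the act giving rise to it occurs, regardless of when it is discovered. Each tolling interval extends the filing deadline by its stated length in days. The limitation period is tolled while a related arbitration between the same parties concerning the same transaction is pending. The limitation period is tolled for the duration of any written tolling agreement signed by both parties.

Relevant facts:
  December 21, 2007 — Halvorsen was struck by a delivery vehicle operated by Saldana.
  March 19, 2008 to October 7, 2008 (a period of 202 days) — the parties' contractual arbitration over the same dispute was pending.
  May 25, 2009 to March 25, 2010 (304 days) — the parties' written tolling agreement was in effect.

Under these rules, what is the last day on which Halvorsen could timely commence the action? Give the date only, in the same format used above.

The claim accrued on December 21, 2007, when the wrongful act occurred.
Adding the 30 months base period to December 21, 2007 gives a deadline of June 21, 2010, before any tolling.
The period was tolled for 202 days by the pending related arbitration (March 19, 2008 to October 7, 2008), pushing the deadline to January 9, 2011.
Because the written tolling agreement ran from May 25, 2009 to March 25, 2010, the deadline is extended by 304 days to November 9, 2011.

November 9, 2011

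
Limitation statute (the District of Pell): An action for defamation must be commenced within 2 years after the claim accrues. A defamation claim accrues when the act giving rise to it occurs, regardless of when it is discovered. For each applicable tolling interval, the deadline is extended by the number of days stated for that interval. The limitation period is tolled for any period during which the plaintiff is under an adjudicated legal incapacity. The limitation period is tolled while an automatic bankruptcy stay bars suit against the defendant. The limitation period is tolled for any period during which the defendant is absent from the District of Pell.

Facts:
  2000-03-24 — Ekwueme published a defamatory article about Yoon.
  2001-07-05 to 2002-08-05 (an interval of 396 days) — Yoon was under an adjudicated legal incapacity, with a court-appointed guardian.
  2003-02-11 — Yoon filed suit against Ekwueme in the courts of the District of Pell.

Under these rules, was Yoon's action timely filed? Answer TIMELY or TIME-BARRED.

TIMELY

The limitation period began to run on 2000-03-24.
The untolled deadline — 2 years after 2000-03-24 — is 2002-03-24.
The period was tolled for 396 days by the plaintiff's legal incapacity (2001-07-05 to 2002-08-05), pushing the deadline to 2003-04-24.
Yoon filed on 2003-02-11, before the 2003-04-24 deadline, so the action is timely.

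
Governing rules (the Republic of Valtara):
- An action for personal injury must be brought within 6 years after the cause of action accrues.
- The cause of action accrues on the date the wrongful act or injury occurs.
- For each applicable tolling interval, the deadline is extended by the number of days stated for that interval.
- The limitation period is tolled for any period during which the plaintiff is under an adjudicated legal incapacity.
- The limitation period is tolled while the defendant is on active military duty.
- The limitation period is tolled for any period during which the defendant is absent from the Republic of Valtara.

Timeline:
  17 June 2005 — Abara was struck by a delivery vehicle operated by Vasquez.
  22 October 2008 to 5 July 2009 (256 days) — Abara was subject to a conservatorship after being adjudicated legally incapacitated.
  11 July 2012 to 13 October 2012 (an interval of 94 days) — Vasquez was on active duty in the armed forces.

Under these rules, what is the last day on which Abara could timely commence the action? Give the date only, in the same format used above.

The claim accrued on 17 June 2005, when the wrongful act occurred.
6 years from 17 June 2005 is 17 June 2011.
Because the plaintiff's legal incapacity ran from 22 October 2008 to 5 July 2009, the deadline is extended by 256 days to 28 February 2012.
By the time the defendant's active military service began on 11 July 2012, the limitation period had already expired on 28 February 2012; that interval cannot revive it.

28 February 2012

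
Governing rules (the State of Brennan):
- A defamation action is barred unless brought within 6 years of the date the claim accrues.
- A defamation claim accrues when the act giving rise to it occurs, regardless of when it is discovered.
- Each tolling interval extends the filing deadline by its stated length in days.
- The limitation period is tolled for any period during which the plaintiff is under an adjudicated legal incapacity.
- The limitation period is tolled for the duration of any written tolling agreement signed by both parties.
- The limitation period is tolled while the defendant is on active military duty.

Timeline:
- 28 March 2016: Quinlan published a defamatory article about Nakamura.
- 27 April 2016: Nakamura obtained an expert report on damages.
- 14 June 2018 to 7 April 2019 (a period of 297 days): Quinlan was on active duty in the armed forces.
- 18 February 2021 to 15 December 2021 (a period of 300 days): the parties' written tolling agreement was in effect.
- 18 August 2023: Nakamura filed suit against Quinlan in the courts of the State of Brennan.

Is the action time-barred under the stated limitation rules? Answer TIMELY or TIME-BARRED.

The claim accrued on 28 March 2016, the date of the act.
The untolled deadline — 6 years after 28 March 2016 — is 28 March 2022.
Because the defendant's active military service ran from 14 June 2018 to 7 April 2019, the deadline is extended by 297 days to 19 January 2023.
The written tolling agreement from 18 February 2021 to 15 December 2021 tolled the period for 300 days, extending the deadline to 15 November 2023.
The other events in the timeline have no effect on the limitation period under the stated rules.
The 18 August 2023 filing precedes the 15 November 2023 deadline; the claim is timely.

TIMELY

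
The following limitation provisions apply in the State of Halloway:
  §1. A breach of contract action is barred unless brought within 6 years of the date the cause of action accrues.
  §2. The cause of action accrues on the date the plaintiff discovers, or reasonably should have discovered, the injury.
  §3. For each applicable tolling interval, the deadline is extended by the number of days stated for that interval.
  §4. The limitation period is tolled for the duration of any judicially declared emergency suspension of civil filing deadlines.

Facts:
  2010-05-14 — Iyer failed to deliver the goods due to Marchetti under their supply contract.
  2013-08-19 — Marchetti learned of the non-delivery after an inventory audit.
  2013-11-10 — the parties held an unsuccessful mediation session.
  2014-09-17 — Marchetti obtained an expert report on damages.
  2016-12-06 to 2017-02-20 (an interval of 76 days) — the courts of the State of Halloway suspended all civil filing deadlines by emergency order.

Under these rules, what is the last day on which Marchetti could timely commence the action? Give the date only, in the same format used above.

2019-11-03

Accrual is tied to discovery, so the period began on 2013-08-19 rather than on 2010-05-14 when the act occurred.
6 years from 2013-08-19 is 2019-08-19.
The emergency suspension of filing deadlines from 2016-12-06 to 2017-02-20 tolled the period for 76 days, extending the deadline to 2019-11-03.
Nothing else in the chronology tolls or restarts the period.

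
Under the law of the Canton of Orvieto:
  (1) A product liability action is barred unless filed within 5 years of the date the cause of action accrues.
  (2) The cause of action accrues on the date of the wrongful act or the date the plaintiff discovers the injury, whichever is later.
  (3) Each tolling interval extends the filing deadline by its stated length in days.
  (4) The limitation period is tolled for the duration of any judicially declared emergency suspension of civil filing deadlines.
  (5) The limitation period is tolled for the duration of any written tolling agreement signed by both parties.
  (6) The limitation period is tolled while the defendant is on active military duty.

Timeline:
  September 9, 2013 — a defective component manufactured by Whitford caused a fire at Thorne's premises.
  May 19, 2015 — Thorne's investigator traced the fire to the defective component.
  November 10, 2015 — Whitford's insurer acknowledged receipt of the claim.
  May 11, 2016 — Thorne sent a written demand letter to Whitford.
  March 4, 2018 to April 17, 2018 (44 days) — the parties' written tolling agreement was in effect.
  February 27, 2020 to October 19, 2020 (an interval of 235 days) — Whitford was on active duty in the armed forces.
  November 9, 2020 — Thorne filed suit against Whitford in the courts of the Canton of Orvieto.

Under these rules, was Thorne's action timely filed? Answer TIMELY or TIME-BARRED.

The claim accrued on May 19, 2015 — the later of the September 9, 2013 act and the May 19, 2015 discovery.
5 years from May 19, 2015 is May 19, 2020.
Because the written tolling agreement ran from March 4, 2018 to April 17, 2018, the deadline is extended by 44 days to July 2, 2020.
Because the defendant's active military service ran from February 27, 2020 to October 19, 2020, the deadline is extended by 235 days to February 22, 2021.
None of the other events listed affects the running of the period under the stated rules.
Filing on November 9, 2020 beat the February 22, 2021 deadline — the action is timely.

TIMELY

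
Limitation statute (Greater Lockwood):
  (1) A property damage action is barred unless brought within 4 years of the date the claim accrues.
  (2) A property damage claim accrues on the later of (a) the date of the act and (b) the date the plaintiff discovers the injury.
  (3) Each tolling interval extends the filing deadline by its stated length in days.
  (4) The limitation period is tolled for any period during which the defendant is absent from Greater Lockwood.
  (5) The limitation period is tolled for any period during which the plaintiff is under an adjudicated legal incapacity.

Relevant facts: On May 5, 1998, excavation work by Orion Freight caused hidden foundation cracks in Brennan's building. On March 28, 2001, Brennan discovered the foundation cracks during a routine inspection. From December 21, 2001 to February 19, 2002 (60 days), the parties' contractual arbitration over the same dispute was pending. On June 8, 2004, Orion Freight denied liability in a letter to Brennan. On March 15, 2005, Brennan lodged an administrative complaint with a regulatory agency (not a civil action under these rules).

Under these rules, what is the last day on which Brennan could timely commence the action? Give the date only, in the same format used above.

March 28, 2005

Taking the later of the act (May 5, 1998) and discovery (March 28, 2001), the claim accrued on March 28, 2001.
The untolled deadline — 4 years after March 28, 2001 — is March 28, 2005.
The pending related arbitration from December 21, 2001 to February 19, 2002 does not toll the period, because no stated rule makes a pending arbitration a tolling event.
The other events in the timeline have no effect on the limitation period under the stated rules.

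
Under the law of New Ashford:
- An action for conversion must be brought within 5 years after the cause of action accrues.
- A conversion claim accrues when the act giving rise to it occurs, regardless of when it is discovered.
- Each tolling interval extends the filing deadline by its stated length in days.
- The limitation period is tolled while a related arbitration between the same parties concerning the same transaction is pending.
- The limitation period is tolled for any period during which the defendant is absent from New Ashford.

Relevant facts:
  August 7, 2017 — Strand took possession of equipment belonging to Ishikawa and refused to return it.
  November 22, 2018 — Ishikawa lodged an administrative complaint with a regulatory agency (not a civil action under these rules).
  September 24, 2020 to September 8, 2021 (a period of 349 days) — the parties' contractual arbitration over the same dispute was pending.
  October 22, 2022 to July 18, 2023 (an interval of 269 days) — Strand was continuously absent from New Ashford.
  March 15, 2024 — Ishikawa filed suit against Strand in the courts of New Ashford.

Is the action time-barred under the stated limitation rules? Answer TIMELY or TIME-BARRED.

The limitation period began to run on August 7, 2017.
5 years from August 7, 2017 is August 7, 2022.
The pending related arbitration from September 24, 2020 to September 8, 2021 tolled the period for 349 days, extending the deadline to July 22, 2023.
The period was tolled for 269 days by the defendant's absence from the jurisdiction (October 22, 2022 to July 18, 2023), pushing the deadline to April 16, 2024.
None of the other events listed affects the running of the period under the stated rules.
The March 15, 2024 filing precedes the April 16, 2024 deadline; the claim is timely.

TIMELY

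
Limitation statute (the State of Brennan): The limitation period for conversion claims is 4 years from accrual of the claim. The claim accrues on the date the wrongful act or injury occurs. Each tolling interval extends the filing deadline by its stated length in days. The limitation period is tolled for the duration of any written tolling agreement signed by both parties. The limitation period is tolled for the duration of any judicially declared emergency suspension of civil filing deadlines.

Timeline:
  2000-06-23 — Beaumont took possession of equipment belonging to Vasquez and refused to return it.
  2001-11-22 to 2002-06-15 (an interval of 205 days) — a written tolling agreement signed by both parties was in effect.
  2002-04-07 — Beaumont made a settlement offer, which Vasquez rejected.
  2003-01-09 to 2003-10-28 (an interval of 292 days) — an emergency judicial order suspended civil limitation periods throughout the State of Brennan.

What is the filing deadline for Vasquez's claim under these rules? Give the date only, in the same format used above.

2005-11-02

The claim accrued on 2000-06-23, the date of the act.
The untolled deadline — 4 years after 2000-06-23 — is 2004-06-23.
The period was tolled for 205 days by the written tolling agreement (2001-11-22 to 2002-06-15), pushing the deadline to 2005-01-14.
The emergency suspension of filing deadlines from 2003-01-09 to 2003-10-28 tolled the period for 292 days, extending the deadline to 2005-11-02.
None of the other events listed affects the running of the period under the stated rules.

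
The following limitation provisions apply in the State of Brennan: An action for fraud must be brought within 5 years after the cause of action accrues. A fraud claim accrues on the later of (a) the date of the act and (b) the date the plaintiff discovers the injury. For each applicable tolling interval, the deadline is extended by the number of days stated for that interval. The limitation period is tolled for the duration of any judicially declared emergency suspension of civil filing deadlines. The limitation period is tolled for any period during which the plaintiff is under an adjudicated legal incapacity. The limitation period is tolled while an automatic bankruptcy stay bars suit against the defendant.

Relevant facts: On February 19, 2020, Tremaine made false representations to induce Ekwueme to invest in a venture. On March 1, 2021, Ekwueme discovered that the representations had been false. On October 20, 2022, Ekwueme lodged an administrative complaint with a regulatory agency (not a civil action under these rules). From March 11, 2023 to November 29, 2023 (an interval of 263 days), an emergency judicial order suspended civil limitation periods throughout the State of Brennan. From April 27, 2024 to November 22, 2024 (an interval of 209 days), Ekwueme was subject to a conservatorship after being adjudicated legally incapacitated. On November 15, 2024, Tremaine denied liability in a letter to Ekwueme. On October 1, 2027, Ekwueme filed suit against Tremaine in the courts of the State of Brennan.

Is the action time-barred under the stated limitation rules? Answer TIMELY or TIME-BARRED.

TIME-BARRED

The claim accrued on March 1, 2021 — the later of the February 19, 2020 act and the March 1, 2021 discovery.
The untolled deadline — 5 years after March 1, 2021 — is March 1, 2026.
The period was tolled for 263 days by the emergency suspension of filing deadlines (March 11, 2023 to November 29, 2023), pushing the deadline to November 19, 2026.
Because the plaintiff's legal incapacity ran from April 27, 2024 to November 22, 2024, the deadline is extended by 209 days to June 16, 2027.
None of the other events listed affects the running of the period under the stated rules.
The October 1, 2027 filing falls after the June 16, 2027 deadline; the claim is time-barred.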